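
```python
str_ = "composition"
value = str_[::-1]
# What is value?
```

str_ has length 11. The slice str_[::-1] selects indices [10, 9, 8, 7, 6, 5, 4, 3, 2, 1, 0] (10->'n', 9->'o', 8->'i', 7->'t', 6->'i', 5->'s', 4->'o', 3->'p', 2->'m', 1->'o', 0->'c'), giving 'noitisopmoc'.

'noitisopmoc'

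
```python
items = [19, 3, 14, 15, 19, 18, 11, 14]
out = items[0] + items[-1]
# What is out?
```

items has length 8. items[0] = 19.
items has length 8. Negative index -1 maps to positive index 8 + (-1) = 7. items[7] = 14.
Sum: 19 + 14 = 33.

33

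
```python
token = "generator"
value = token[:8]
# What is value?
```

token has length 9. The slice token[:8] selects indices [0, 1, 2, 3, 4, 5, 6, 7] (0->'g', 1->'e', 2->'n', 3->'e', 4->'r', 5->'a', 6->'t', 7->'o'), giving 'generato'.

'generato'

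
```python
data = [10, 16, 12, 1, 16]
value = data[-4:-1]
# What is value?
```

data has length 5. The slice data[-4:-1] selects indices [1, 2, 3] (1->16, 2->12, 3->1), giving [16, 12, 1].

[16, 12, 1]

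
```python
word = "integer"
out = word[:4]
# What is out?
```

word has length 7. The slice word[:4] selects indices [0, 1, 2, 3] (0->'i', 1->'n', 2->'t', 3->'e'), giving 'inte'.

'inte'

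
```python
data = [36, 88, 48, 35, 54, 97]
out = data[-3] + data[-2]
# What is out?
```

data has length 6. Negative index -3 maps to positive index 6 + (-3) = 3. data[3] = 35.
data has length 6. Negative index -2 maps to positive index 6 + (-2) = 4. data[4] = 54.
Sum: 35 + 54 = 89.

89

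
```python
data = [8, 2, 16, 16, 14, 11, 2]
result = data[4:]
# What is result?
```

data has length 7. The slice data[4:] selects indices [4, 5, 6] (4->14, 5->11, 6->2), giving [14, 11, 2].

[14, 11, 2]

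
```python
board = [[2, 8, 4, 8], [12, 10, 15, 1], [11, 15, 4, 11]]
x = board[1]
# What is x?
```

board has 3 rows. Row 1 is [12, 10, 15, 1].

[12, 10, 15, 1]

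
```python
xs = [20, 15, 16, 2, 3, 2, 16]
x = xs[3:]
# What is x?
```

xs has length 7. The slice xs[3:] selects indices [3, 4, 5, 6] (3->2, 4->3, 5->2, 6->16), giving [2, 3, 2, 16].

[2, 3, 2, 16]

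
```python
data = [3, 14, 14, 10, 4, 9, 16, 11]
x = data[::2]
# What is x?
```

data has length 8. The slice data[::2] selects indices [0, 2, 4, 6] (0->3, 2->14, 4->4, 6->16), giving [3, 14, 4, 16].

[3, 14, 4, 16]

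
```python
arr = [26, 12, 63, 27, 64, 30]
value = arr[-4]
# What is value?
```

arr has length 6. Negative index -4 maps to positive index 6 + (-4) = 2. arr[2] = 63.

63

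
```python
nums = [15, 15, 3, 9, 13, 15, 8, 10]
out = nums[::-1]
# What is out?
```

nums has length 8. The slice nums[::-1] selects indices [7, 6, 5, 4, 3, 2, 1, 0] (7->10, 6->8, 5->15, 4->13, 3->9, 2->3, 1->15, 0->15), giving [10, 8, 15, 13, 9, 3, 15, 15].

[10, 8, 15, 13, 9, 3, 15, 15]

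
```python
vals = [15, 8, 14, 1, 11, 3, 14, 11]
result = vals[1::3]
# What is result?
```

vals has length 8. The slice vals[1::3] selects indices [1, 4, 7] (1->8, 4->11, 7->11), giving [8, 11, 11].

[8, 11, 11]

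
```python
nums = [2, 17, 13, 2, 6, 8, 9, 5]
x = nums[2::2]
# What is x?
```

nums has length 8. The slice nums[2::2] selects indices [2, 4, 6] (2->13, 4->6, 6->9), giving [13, 6, 9].

[13, 6, 9]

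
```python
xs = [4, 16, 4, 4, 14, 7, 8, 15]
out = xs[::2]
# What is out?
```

xs has length 8. The slice xs[::2] selects indices [0, 2, 4, 6] (0->4, 2->4, 4->14, 6->8), giving [4, 4, 14, 8].

[4, 4, 14, 8]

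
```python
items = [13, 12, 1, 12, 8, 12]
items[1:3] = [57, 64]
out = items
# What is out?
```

items starts as [13, 12, 1, 12, 8, 12] (length 6). The slice items[1:3] covers indices [1, 2] with values [12, 1]. Replacing that slice with [57, 64] (same length) produces [13, 57, 64, 12, 8, 12].

[13, 57, 64, 12, 8, 12]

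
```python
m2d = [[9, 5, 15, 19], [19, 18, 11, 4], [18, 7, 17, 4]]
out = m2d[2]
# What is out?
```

m2d has 3 rows. Row 2 is [18, 7, 17, 4].

[18, 7, 17, 4]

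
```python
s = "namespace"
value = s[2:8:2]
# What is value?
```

s has length 9. The slice s[2:8:2] selects indices [2, 4, 6] (2->'m', 4->'s', 6->'a'), giving 'msa'.

'msa'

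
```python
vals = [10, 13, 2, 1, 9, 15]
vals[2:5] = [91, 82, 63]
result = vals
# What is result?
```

vals starts as [10, 13, 2, 1, 9, 15] (length 6). The slice vals[2:5] covers indices [2, 3, 4] with values [2, 1, 9]. Replacing that slice with [91, 82, 63] (same length) produces [10, 13, 91, 82, 63, 15].

[10, 13, 91, 82, 63, 15]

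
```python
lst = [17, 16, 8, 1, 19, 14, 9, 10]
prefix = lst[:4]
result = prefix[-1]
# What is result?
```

lst has length 8. The slice lst[:4] selects indices [0, 1, 2, 3] (0->17, 1->16, 2->8, 3->1), giving [17, 16, 8, 1]. So prefix = [17, 16, 8, 1]. Then prefix[-1] = 1.

1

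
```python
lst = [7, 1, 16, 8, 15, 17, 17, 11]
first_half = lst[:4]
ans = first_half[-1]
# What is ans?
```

lst has length 8. The slice lst[:4] selects indices [0, 1, 2, 3] (0->7, 1->1, 2->16, 3->8), giving [7, 1, 16, 8]. So first_half = [7, 1, 16, 8]. Then first_half[-1] = 8.

8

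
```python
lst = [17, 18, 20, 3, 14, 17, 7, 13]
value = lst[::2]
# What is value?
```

lst has length 8. The slice lst[::2] selects indices [0, 2, 4, 6] (0->17, 2->20, 4->14, 6->7), giving [17, 20, 14, 7].

[17, 20, 14, 7]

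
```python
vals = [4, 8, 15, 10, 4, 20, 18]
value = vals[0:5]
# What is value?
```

vals has length 7. The slice vals[0:5] selects indices [0, 1, 2, 3, 4] (0->4, 1->8, 2->15, 3->10, 4->4), giving [4, 8, 15, 10, 4].

[4, 8, 15, 10, 4]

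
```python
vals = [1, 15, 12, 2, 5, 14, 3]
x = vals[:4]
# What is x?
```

vals has length 7. The slice vals[:4] selects indices [0, 1, 2, 3] (0->1, 1->15, 2->12, 3->2), giving [1, 15, 12, 2].

[1, 15, 12, 2]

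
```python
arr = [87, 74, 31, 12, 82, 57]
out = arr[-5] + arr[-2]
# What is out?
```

arr has length 6. Negative index -5 maps to positive index 6 + (-5) = 1. arr[1] = 74.
arr has length 6. Negative index -2 maps to positive index 6 + (-2) = 4. arr[4] = 82.
Sum: 74 + 82 = 156.

156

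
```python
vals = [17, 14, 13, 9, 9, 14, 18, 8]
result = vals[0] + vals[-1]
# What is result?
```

vals has length 8. vals[0] = 17.
vals has length 8. Negative index -1 maps to positive index 8 + (-1) = 7. vals[7] = 8.
Sum: 17 + 8 = 25.

25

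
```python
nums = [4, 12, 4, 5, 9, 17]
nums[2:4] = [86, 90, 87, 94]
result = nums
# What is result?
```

nums starts as [4, 12, 4, 5, 9, 17] (length 6). The slice nums[2:4] covers indices [2, 3] with values [4, 5]. Replacing that slice with [86, 90, 87, 94] (different length) produces [4, 12, 86, 90, 87, 94, 9, 17].

[4, 12, 86, 90, 87, 94, 9, 17]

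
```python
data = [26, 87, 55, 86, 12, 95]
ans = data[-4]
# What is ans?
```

data has length 6. Negative index -4 maps to positive index 6 + (-4) = 2. data[2] = 55.

55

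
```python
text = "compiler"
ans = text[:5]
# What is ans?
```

text has length 8. The slice text[:5] selects indices [0, 1, 2, 3, 4] (0->'c', 1->'o', 2->'m', 3->'p', 4->'i'), giving 'compi'.

'compi'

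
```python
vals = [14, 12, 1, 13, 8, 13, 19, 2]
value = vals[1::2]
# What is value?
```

vals has length 8. The slice vals[1::2] selects indices [1, 3, 5, 7] (1->12, 3->13, 5->13, 7->2), giving [12, 13, 13, 2].

[12, 13, 13, 2]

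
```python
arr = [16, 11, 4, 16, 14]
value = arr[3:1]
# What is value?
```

arr has length 5. The slice arr[3:1] resolves to an empty index range, so the result is [].

[]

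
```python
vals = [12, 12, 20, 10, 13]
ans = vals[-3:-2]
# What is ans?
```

vals has length 5. The slice vals[-3:-2] selects indices [2] (2->20), giving [20].

[20]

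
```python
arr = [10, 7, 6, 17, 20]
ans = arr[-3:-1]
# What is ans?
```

arr has length 5. The slice arr[-3:-1] selects indices [2, 3] (2->6, 3->17), giving [6, 17].

[6, 17]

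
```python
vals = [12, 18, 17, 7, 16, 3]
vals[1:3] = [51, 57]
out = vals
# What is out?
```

vals starts as [12, 18, 17, 7, 16, 3] (length 6). The slice vals[1:3] covers indices [1, 2] with values [18, 17]. Replacing that slice with [51, 57] (same length) produces [12, 51, 57, 7, 16, 3].

[12, 51, 57, 7, 16, 3]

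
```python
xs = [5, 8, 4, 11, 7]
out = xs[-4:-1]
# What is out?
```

xs has length 5. The slice xs[-4:-1] selects indices [1, 2, 3] (1->8, 2->4, 3->11), giving [8, 4, 11].

[8, 4, 11]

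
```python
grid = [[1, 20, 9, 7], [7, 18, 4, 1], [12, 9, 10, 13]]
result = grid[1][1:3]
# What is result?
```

grid[1] = [7, 18, 4, 1]. grid[1] has length 4. The slice grid[1][1:3] selects indices [1, 2] (1->18, 2->4), giving [18, 4].

[18, 4]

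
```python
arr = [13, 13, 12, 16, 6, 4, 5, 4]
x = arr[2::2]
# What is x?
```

arr has length 8. The slice arr[2::2] selects indices [2, 4, 6] (2->12, 4->6, 6->5), giving [12, 6, 5].

[12, 6, 5]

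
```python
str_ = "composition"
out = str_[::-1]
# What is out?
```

str_ has length 11. The slice str_[::-1] selects indices [10, 9, 8, 7, 6, 5, 4, 3, 2, 1, 0] (10->'n', 9->'o', 8->'i', 7->'t', 6->'i', 5->'s', 4->'o', 3->'p', 2->'m', 1->'o', 0->'c'), giving 'noitisopmoc'.

'noitisopmoc'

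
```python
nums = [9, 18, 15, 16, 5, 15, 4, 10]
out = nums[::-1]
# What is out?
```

nums has length 8. The slice nums[::-1] selects indices [7, 6, 5, 4, 3, 2, 1, 0] (7->10, 6->4, 5->15, 4->5, 3->16, 2->15, 1->18, 0->9), giving [10, 4, 15, 5, 16, 15, 18, 9].

[10, 4, 15, 5, 16, 15, 18, 9]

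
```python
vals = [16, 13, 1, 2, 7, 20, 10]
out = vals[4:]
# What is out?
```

vals has length 7. The slice vals[4:] selects indices [4, 5, 6] (4->7, 5->20, 6->10), giving [7, 20, 10].

[7, 20, 10]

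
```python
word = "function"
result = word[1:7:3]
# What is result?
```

word has length 8. The slice word[1:7:3] selects indices [1, 4] (1->'u', 4->'t'), giving 'ut'.

'ut'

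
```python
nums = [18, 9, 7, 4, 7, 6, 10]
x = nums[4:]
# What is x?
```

nums has length 7. The slice nums[4:] selects indices [4, 5, 6] (4->7, 5->6, 6->10), giving [7, 6, 10].

[7, 6, 10]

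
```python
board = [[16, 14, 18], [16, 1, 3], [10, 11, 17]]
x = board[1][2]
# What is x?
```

board[1] = [16, 1, 3]. Taking column 2 of that row yields 3.

3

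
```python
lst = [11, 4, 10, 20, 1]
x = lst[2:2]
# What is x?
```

lst has length 5. The slice lst[2:2] resolves to an empty index range, so the result is [].

[]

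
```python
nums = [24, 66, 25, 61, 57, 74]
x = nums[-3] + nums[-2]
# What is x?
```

nums has length 6. Negative index -3 maps to positive index 6 + (-3) = 3. nums[3] = 61.
nums has length 6. Negative index -2 maps to positive index 6 + (-2) = 4. nums[4] = 57.
Sum: 61 + 57 = 118.

118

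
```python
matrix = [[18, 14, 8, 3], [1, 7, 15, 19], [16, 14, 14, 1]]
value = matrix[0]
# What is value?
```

matrix has 3 rows. Row 0 is [18, 14, 8, 3].

[18, 14, 8, 3]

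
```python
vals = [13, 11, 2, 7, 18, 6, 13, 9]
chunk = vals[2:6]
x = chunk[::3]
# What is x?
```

vals has length 8. The slice vals[2:6] selects indices [2, 3, 4, 5] (2->2, 3->7, 4->18, 5->6), giving [2, 7, 18, 6]. So chunk = [2, 7, 18, 6]. chunk has length 4. The slice chunk[::3] selects indices [0, 3] (0->2, 3->6), giving [2, 6].

[2, 6]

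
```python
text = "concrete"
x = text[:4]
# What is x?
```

text has length 8. The slice text[:4] selects indices [0, 1, 2, 3] (0->'c', 1->'o', 2->'n', 3->'c'), giving 'conc'.

'conc'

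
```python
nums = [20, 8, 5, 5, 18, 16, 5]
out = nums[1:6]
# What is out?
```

nums has length 7. The slice nums[1:6] selects indices [1, 2, 3, 4, 5] (1->8, 2->5, 3->5, 4->18, 5->16), giving [8, 5, 5, 18, 16].

[8, 5, 5, 18, 16]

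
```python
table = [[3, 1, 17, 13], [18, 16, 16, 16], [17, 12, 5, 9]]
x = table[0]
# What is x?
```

table has 3 rows. Row 0 is [3, 1, 17, 13].

[3, 1, 17, 13]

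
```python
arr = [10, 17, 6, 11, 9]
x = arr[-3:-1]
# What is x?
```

arr has length 5. The slice arr[-3:-1] selects indices [2, 3] (2->6, 3->11), giving [6, 11].

[6, 11]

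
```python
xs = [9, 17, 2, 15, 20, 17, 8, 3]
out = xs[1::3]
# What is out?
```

xs has length 8. The slice xs[1::3] selects indices [1, 4, 7] (1->17, 4->20, 7->3), giving [17, 20, 3].

[17, 20, 3]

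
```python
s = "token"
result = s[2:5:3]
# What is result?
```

s has length 5. The slice s[2:5:3] selects indices [2] (2->'k'), giving 'k'.

'k'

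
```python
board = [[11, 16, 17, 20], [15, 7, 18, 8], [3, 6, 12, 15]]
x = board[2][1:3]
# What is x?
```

board[2] = [3, 6, 12, 15]. board[2] has length 4. The slice board[2][1:3] selects indices [1, 2] (1->6, 2->12), giving [6, 12].

[6, 12]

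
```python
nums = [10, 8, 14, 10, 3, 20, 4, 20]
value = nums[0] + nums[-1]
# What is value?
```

nums has length 8. nums[0] = 10.
nums has length 8. Negative index -1 maps to positive index 8 + (-1) = 7. nums[7] = 20.
Sum: 10 + 20 = 30.

30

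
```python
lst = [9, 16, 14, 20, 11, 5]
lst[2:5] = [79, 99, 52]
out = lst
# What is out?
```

lst starts as [9, 16, 14, 20, 11, 5] (length 6). The slice lst[2:5] covers indices [2, 3, 4] with values [14, 20, 11]. Replacing that slice with [79, 99, 52] (same length) produces [9, 16, 79, 99, 52, 5].

[9, 16, 79, 99, 52, 5]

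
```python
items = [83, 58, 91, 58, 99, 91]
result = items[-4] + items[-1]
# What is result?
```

items has length 6. Negative index -4 maps to positive index 6 + (-4) = 2. items[2] = 91.
items has length 6. Negative index -1 maps to positive index 6 + (-1) = 5. items[5] = 91.
Sum: 91 + 91 = 182.

182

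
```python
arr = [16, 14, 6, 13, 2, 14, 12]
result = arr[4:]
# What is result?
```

arr has length 7. The slice arr[4:] selects indices [4, 5, 6] (4->2, 5->14, 6->12), giving [2, 14, 12].

[2, 14, 12]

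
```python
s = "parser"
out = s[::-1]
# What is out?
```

s has length 6. The slice s[::-1] selects indices [5, 4, 3, 2, 1, 0] (5->'r', 4->'e', 3->'s', 2->'r', 1->'a', 0->'p'), giving 'resrap'.

'resrap'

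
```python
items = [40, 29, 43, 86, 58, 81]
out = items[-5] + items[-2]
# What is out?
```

items has length 6. Negative index -5 maps to positive index 6 + (-5) = 1. items[1] = 29.
items has length 6. Negative index -2 maps to positive index 6 + (-2) = 4. items[4] = 58.
Sum: 29 + 58 = 87.

87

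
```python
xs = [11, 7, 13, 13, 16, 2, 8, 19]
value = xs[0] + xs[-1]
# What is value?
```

xs has length 8. xs[0] = 11.
xs has length 8. Negative index -1 maps to positive index 8 + (-1) = 7. xs[7] = 19.
Sum: 11 + 19 = 30.

30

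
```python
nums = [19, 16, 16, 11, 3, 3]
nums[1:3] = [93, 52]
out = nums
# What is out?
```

nums starts as [19, 16, 16, 11, 3, 3] (length 6). The slice nums[1:3] covers indices [1, 2] with values [16, 16]. Replacing that slice with [93, 52] (same length) produces [19, 93, 52, 11, 3, 3].

[19, 93, 52, 11, 3, 3]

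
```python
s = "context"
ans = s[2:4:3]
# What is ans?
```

s has length 7. The slice s[2:4:3] selects indices [2] (2->'n'), giving 'n'.

'n'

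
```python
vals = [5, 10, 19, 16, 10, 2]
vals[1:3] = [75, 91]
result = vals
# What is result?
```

vals starts as [5, 10, 19, 16, 10, 2] (length 6). The slice vals[1:3] covers indices [1, 2] with values [10, 19]. Replacing that slice with [75, 91] (same length) produces [5, 75, 91, 16, 10, 2].

[5, 75, 91, 16, 10, 2]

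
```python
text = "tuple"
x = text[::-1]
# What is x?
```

text has length 5. The slice text[::-1] selects indices [4, 3, 2, 1, 0] (4->'e', 3->'l', 2->'p', 1->'u', 0->'t'), giving 'elput'.

'elput'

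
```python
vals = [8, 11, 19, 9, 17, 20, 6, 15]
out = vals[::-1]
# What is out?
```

vals has length 8. The slice vals[::-1] selects indices [7, 6, 5, 4, 3, 2, 1, 0] (7->15, 6->6, 5->20, 4->17, 3->9, 2->19, 1->11, 0->8), giving [15, 6, 20, 17, 9, 19, 11, 8].

[15, 6, 20, 17, 9, 19, 11, 8]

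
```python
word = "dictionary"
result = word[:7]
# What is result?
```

word has length 10. The slice word[:7] selects indices [0, 1, 2, 3, 4, 5, 6] (0->'d', 1->'i', 2->'c', 3->'t', 4->'i', 5->'o', 6->'n'), giving 'diction'.

'diction'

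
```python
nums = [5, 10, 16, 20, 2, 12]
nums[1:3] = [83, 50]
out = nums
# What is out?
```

nums starts as [5, 10, 16, 20, 2, 12] (length 6). The slice nums[1:3] covers indices [1, 2] with values [10, 16]. Replacing that slice with [83, 50] (same length) produces [5, 83, 50, 20, 2, 12].

[5, 83, 50, 20, 2, 12]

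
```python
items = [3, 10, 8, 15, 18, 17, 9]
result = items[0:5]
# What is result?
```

items has length 7. The slice items[0:5] selects indices [0, 1, 2, 3, 4] (0->3, 1->10, 2->8, 3->15, 4->18), giving [3, 10, 8, 15, 18].

[3, 10, 8, 15, 18]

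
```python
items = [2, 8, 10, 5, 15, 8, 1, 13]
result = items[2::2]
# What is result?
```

items has length 8. The slice items[2::2] selects indices [2, 4, 6] (2->10, 4->15, 6->1), giving [10, 15, 1].

[10, 15, 1]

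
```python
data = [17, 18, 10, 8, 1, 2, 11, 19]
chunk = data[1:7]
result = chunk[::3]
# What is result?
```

data has length 8. The slice data[1:7] selects indices [1, 2, 3, 4, 5, 6] (1->18, 2->10, 3->8, 4->1, 5->2, 6->11), giving [18, 10, 8, 1, 2, 11]. So chunk = [18, 10, 8, 1, 2, 11]. chunk has length 6. The slice chunk[::3] selects indices [0, 3] (0->18, 3->1), giving [18, 1].

[18, 1]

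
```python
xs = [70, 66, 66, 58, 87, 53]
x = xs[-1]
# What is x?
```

xs has length 6. Negative index -1 maps to positive index 6 + (-1) = 5. xs[5] = 53.

53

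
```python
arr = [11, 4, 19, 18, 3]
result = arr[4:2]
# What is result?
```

arr has length 5. The slice arr[4:2] resolves to an empty index range, so the result is [].

[]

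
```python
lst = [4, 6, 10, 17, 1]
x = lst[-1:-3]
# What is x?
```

lst has length 5. The slice lst[-1:-3] resolves to an empty index range, so the result is [].

[]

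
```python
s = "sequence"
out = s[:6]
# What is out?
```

s has length 8. The slice s[:6] selects indices [0, 1, 2, 3, 4, 5] (0->'s', 1->'e', 2->'q', 3->'u', 4->'e', 5->'n'), giving 'sequen'.

'sequen'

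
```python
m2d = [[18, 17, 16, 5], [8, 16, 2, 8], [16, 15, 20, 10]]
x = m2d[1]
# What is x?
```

m2d has 3 rows. Row 1 is [8, 16, 2, 8].

[8, 16, 2, 8]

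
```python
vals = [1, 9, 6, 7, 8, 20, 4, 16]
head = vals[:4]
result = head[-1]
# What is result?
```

vals has length 8. The slice vals[:4] selects indices [0, 1, 2, 3] (0->1, 1->9, 2->6, 3->7), giving [1, 9, 6, 7]. So head = [1, 9, 6, 7]. Then head[-1] = 7.

7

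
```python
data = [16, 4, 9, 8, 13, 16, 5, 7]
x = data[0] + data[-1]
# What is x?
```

data has length 8. data[0] = 16.
data has length 8. Negative index -1 maps to positive index 8 + (-1) = 7. data[7] = 7.
Sum: 16 + 7 = 23.

23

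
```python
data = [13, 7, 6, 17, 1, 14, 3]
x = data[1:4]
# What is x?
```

data has length 7. The slice data[1:4] selects indices [1, 2, 3] (1->7, 2->6, 3->17), giving [7, 6, 17].

[7, 6, 17]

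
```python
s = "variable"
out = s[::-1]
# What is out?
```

s has length 8. The slice s[::-1] selects indices [7, 6, 5, 4, 3, 2, 1, 0] (7->'e', 6->'l', 5->'b', 4->'a', 3->'i', 2->'r', 1->'a', 0->'v'), giving 'elbairav'.

'elbairav'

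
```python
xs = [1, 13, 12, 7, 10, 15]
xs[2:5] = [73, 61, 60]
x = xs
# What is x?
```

xs starts as [1, 13, 12, 7, 10, 15] (length 6). The slice xs[2:5] covers indices [2, 3, 4] with values [12, 7, 10]. Replacing that slice with [73, 61, 60] (same length) produces [1, 13, 73, 61, 60, 15].

[1, 13, 73, 61, 60, 15]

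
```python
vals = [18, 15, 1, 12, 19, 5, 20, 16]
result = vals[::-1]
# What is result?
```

vals has length 8. The slice vals[::-1] selects indices [7, 6, 5, 4, 3, 2, 1, 0] (7->16, 6->20, 5->5, 4->19, 3->12, 2->1, 1->15, 0->18), giving [16, 20, 5, 19, 12, 1, 15, 18].

[16, 20, 5, 19, 12, 1, 15, 18]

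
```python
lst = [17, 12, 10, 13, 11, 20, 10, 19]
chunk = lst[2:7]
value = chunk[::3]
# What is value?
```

lst has length 8. The slice lst[2:7] selects indices [2, 3, 4, 5, 6] (2->10, 3->13, 4->11, 5->20, 6->10), giving [10, 13, 11, 20, 10]. So chunk = [10, 13, 11, 20, 10]. chunk has length 5. The slice chunk[::3] selects indices [0, 3] (0->10, 3->20), giving [10, 20].

[10, 20]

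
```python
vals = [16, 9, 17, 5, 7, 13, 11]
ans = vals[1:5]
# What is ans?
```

vals has length 7. The slice vals[1:5] selects indices [1, 2, 3, 4] (1->9, 2->17, 3->5, 4->7), giving [9, 17, 5, 7].

[9, 17, 5, 7]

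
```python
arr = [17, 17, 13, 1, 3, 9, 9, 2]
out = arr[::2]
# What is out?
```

arr has length 8. The slice arr[::2] selects indices [0, 2, 4, 6] (0->17, 2->13, 4->3, 6->9), giving [17, 13, 3, 9].

[17, 13, 3, 9]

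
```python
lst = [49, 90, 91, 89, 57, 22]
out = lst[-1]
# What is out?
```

lst has length 6. Negative index -1 maps to positive index 6 + (-1) = 5. lst[5] = 22.

22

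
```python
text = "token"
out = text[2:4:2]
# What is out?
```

text has length 5. The slice text[2:4:2] selects indices [2] (2->'k'), giving 'k'.

'k'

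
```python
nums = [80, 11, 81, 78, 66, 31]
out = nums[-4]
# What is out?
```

nums has length 6. Negative index -4 maps to positive index 6 + (-4) = 2. nums[2] = 81.

81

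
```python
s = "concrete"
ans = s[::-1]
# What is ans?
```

s has length 8. The slice s[::-1] selects indices [7, 6, 5, 4, 3, 2, 1, 0] (7->'e', 6->'t', 5->'e', 4->'r', 3->'c', 2->'n', 1->'o', 0->'c'), giving 'etercnoc'.

'etercnoc'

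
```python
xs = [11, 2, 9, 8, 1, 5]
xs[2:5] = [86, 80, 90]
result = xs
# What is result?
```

xs starts as [11, 2, 9, 8, 1, 5] (length 6). The slice xs[2:5] covers indices [2, 3, 4] with values [9, 8, 1]. Replacing that slice with [86, 80, 90] (same length) produces [11, 2, 86, 80, 90, 5].

[11, 2, 86, 80, 90, 5]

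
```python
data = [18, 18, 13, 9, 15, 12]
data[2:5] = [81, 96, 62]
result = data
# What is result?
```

data starts as [18, 18, 13, 9, 15, 12] (length 6). The slice data[2:5] covers indices [2, 3, 4] with values [13, 9, 15]. Replacing that slice with [81, 96, 62] (same length) produces [18, 18, 81, 96, 62, 12].

[18, 18, 81, 96, 62, 12]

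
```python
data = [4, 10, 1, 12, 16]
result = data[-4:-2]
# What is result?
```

data has length 5. The slice data[-4:-2] selects indices [1, 2] (1->10, 2->1), giving [10, 1].

[10, 1]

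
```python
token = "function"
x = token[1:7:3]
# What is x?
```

token has length 8. The slice token[1:7:3] selects indices [1, 4] (1->'u', 4->'t'), giving 'ut'.

'ut'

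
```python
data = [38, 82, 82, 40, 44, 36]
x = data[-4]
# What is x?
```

data has length 6. Negative index -4 maps to positive index 6 + (-4) = 2. data[2] = 82.

82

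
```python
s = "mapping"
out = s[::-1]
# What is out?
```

s has length 7. The slice s[::-1] selects indices [6, 5, 4, 3, 2, 1, 0] (6->'g', 5->'n', 4->'i', 3->'p', 2->'p', 1->'a', 0->'m'), giving 'gnippam'.

'gnippam'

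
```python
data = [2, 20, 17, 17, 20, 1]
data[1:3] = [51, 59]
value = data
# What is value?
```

data starts as [2, 20, 17, 17, 20, 1] (length 6). The slice data[1:3] covers indices [1, 2] with values [20, 17]. Replacing that slice with [51, 59] (same length) produces [2, 51, 59, 17, 20, 1].

[2, 51, 59, 17, 20, 1]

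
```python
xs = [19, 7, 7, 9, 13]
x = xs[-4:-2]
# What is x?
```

xs has length 5. The slice xs[-4:-2] selects indices [1, 2] (1->7, 2->7), giving [7, 7].

[7, 7]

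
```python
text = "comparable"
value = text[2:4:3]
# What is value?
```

text has length 10. The slice text[2:4:3] selects indices [2] (2->'m'), giving 'm'.

'm'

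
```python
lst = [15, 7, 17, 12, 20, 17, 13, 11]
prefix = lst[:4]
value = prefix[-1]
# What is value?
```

lst has length 8. The slice lst[:4] selects indices [0, 1, 2, 3] (0->15, 1->7, 2->17, 3->12), giving [15, 7, 17, 12]. So prefix = [15, 7, 17, 12]. Then prefix[-1] = 12.

12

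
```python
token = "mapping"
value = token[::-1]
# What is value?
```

token has length 7. The slice token[::-1] selects indices [6, 5, 4, 3, 2, 1, 0] (6->'g', 5->'n', 4->'i', 3->'p', 2->'p', 1->'a', 0->'m'), giving 'gnippam'.

'gnippam'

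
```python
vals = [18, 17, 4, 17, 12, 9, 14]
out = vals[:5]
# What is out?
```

vals has length 7. The slice vals[:5] selects indices [0, 1, 2, 3, 4] (0->18, 1->17, 2->4, 3->17, 4->12), giving [18, 17, 4, 17, 12].

[18, 17, 4, 17, 12]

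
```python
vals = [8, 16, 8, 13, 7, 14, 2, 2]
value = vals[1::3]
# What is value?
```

vals has length 8. The slice vals[1::3] selects indices [1, 4, 7] (1->16, 4->7, 7->2), giving [16, 7, 2].

[16, 7, 2]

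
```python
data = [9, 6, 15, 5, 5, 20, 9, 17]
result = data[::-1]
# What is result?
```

data has length 8. The slice data[::-1] selects indices [7, 6, 5, 4, 3, 2, 1, 0] (7->17, 6->9, 5->20, 4->5, 3->5, 2->15, 1->6, 0->9), giving [17, 9, 20, 5, 5, 15, 6, 9].

[17, 9, 20, 5, 5, 15, 6, 9]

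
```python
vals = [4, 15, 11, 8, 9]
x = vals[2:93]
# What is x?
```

vals has length 5. The slice vals[2:93] selects indices [2, 3, 4] (2->11, 3->8, 4->9), giving [11, 8, 9].

[11, 8, 9]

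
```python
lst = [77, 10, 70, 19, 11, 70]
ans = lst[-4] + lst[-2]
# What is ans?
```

lst has length 6. Negative index -4 maps to positive index 6 + (-4) = 2. lst[2] = 70.
lst has length 6. Negative index -2 maps to positive index 6 + (-2) = 4. lst[4] = 11.
Sum: 70 + 11 = 81.

81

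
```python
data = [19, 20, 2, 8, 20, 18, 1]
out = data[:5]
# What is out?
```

data has length 7. The slice data[:5] selects indices [0, 1, 2, 3, 4] (0->19, 1->20, 2->2, 3->8, 4->20), giving [19, 20, 2, 8, 20].

[19, 20, 2, 8, 20]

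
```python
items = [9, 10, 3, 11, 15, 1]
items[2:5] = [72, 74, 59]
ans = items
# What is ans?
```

items starts as [9, 10, 3, 11, 15, 1] (length 6). The slice items[2:5] covers indices [2, 3, 4] with values [3, 11, 15]. Replacing that slice with [72, 74, 59] (same length) produces [9, 10, 72, 74, 59, 1].

[9, 10, 72, 74, 59, 1]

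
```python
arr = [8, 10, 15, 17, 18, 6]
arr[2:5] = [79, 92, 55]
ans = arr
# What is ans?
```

arr starts as [8, 10, 15, 17, 18, 6] (length 6). The slice arr[2:5] covers indices [2, 3, 4] with values [15, 17, 18]. Replacing that slice with [79, 92, 55] (same length) produces [8, 10, 79, 92, 55, 6].

[8, 10, 79, 92, 55, 6]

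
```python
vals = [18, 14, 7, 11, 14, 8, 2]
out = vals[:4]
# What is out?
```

vals has length 7. The slice vals[:4] selects indices [0, 1, 2, 3] (0->18, 1->14, 2->7, 3->11), giving [18, 14, 7, 11].

[18, 14, 7, 11]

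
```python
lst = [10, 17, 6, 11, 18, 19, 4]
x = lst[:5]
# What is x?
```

lst has length 7. The slice lst[:5] selects indices [0, 1, 2, 3, 4] (0->10, 1->17, 2->6, 3->11, 4->18), giving [10, 17, 6, 11, 18].

[10, 17, 6, 11, 18]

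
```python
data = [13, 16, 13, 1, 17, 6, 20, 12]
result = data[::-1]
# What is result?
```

data has length 8. The slice data[::-1] selects indices [7, 6, 5, 4, 3, 2, 1, 0] (7->12, 6->20, 5->6, 4->17, 3->1, 2->13, 1->16, 0->13), giving [12, 20, 6, 17, 1, 13, 16, 13].

[12, 20, 6, 17, 1, 13, 16, 13]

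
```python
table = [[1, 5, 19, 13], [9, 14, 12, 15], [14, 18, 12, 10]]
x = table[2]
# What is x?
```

table has 3 rows. Row 2 is [14, 18, 12, 10].

[14, 18, 12, 10]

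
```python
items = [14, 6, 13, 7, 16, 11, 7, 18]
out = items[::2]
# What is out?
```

items has length 8. The slice items[::2] selects indices [0, 2, 4, 6] (0->14, 2->13, 4->16, 6->7), giving [14, 13, 16, 7].

[14, 13, 16, 7]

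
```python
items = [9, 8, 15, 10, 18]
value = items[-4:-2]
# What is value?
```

items has length 5. The slice items[-4:-2] selects indices [1, 2] (1->8, 2->15), giving [8, 15].

[8, 15]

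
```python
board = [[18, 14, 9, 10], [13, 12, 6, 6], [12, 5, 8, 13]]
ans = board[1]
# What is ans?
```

board has 3 rows. Row 1 is [13, 12, 6, 6].

[13, 12, 6, 6]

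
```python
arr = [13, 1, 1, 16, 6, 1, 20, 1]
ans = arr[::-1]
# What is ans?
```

arr has length 8. The slice arr[::-1] selects indices [7, 6, 5, 4, 3, 2, 1, 0] (7->1, 6->20, 5->1, 4->6, 3->16, 2->1, 1->1, 0->13), giving [1, 20, 1, 6, 16, 1, 1, 13].

[1, 20, 1, 6, 16, 1, 1, 13]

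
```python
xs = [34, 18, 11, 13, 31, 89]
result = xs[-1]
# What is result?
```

xs has length 6. Negative index -1 maps to positive index 6 + (-1) = 5. xs[5] = 89.

89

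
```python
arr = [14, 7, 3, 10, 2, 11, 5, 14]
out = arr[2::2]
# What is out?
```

arr has length 8. The slice arr[2::2] selects indices [2, 4, 6] (2->3, 4->2, 6->5), giving [3, 2, 5].

[3, 2, 5]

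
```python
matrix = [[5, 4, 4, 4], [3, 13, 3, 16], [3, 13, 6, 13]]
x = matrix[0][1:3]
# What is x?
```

matrix[0] = [5, 4, 4, 4]. matrix[0] has length 4. The slice matrix[0][1:3] selects indices [1, 2] (1->4, 2->4), giving [4, 4].

[4, 4]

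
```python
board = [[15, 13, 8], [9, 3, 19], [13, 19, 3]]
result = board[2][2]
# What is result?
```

board[2] = [13, 19, 3]. Taking column 2 of that row yields 3.

3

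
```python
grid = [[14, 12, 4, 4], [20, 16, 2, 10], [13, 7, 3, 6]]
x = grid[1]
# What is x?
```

grid has 3 rows. Row 1 is [20, 16, 2, 10].

[20, 16, 2, 10]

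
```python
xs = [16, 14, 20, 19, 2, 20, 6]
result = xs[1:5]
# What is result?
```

xs has length 7. The slice xs[1:5] selects indices [1, 2, 3, 4] (1->14, 2->20, 3->19, 4->2), giving [14, 20, 19, 2].

[14, 20, 19, 2]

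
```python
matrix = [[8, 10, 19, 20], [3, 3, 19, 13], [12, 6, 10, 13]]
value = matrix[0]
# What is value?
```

matrix has 3 rows. Row 0 is [8, 10, 19, 20].

[8, 10, 19, 20]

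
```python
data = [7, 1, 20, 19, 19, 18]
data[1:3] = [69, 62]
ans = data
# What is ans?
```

data starts as [7, 1, 20, 19, 19, 18] (length 6). The slice data[1:3] covers indices [1, 2] with values [1, 20]. Replacing that slice with [69, 62] (same length) produces [7, 69, 62, 19, 19, 18].

[7, 69, 62, 19, 19, 18]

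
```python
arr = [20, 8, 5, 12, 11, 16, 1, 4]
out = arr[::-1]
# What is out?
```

arr has length 8. The slice arr[::-1] selects indices [7, 6, 5, 4, 3, 2, 1, 0] (7->4, 6->1, 5->16, 4->11, 3->12, 2->5, 1->8, 0->20), giving [4, 1, 16, 11, 12, 5, 8, 20].

[4, 1, 16, 11, 12, 5, 8, 20]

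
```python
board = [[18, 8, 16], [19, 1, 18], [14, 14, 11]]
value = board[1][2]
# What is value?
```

board[1] = [19, 1, 18]. Taking column 2 of that row yields 18.

18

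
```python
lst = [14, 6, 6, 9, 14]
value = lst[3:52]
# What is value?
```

lst has length 5. The slice lst[3:52] selects indices [3, 4] (3->9, 4->14), giving [9, 14].

[9, 14]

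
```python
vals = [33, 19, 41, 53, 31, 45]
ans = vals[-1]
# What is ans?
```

vals has length 6. Negative index -1 maps to positive index 6 + (-1) = 5. vals[5] = 45.

45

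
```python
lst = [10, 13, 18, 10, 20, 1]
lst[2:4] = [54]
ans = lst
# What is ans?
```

lst starts as [10, 13, 18, 10, 20, 1] (length 6). The slice lst[2:4] covers indices [2, 3] with values [18, 10]. Replacing that slice with [54] (different length) produces [10, 13, 54, 20, 1].

[10, 13, 54, 20, 1]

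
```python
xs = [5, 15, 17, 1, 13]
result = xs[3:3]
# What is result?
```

xs has length 5. The slice xs[3:3] resolves to an empty index range, so the result is [].

[]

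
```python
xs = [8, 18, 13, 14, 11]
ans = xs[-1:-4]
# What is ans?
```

xs has length 5. The slice xs[-1:-4] resolves to an empty index range, so the result is [].

[]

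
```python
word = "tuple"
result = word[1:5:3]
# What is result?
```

word has length 5. The slice word[1:5:3] selects indices [1, 4] (1->'u', 4->'e'), giving 'ue'.

'ue'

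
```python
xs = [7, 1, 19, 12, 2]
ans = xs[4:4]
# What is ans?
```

xs has length 5. The slice xs[4:4] resolves to an empty index range, so the result is [].

[]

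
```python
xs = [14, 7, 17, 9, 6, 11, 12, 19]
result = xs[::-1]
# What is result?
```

xs has length 8. The slice xs[::-1] selects indices [7, 6, 5, 4, 3, 2, 1, 0] (7->19, 6->12, 5->11, 4->6, 3->9, 2->17, 1->7, 0->14), giving [19, 12, 11, 6, 9, 17, 7, 14].

[19, 12, 11, 6, 9, 17, 7, 14]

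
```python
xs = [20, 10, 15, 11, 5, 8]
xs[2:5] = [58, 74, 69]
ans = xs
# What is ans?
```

xs starts as [20, 10, 15, 11, 5, 8] (length 6). The slice xs[2:5] covers indices [2, 3, 4] with values [15, 11, 5]. Replacing that slice with [58, 74, 69] (same length) produces [20, 10, 58, 74, 69, 8].

[20, 10, 58, 74, 69, 8]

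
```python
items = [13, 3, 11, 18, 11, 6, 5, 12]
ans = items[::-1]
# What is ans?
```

items has length 8. The slice items[::-1] selects indices [7, 6, 5, 4, 3, 2, 1, 0] (7->12, 6->5, 5->6, 4->11, 3->18, 2->11, 1->3, 0->13), giving [12, 5, 6, 11, 18, 11, 3, 13].

[12, 5, 6, 11, 18, 11, 3, 13]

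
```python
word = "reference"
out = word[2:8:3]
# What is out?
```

word has length 9. The slice word[2:8:3] selects indices [2, 5] (2->'f', 5->'e'), giving 'fe'.

'fe'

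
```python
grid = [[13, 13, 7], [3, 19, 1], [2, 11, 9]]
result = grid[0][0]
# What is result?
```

grid[0] = [13, 13, 7]. Taking column 0 of that row yields 13.

13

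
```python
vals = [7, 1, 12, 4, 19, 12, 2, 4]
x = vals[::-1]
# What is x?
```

vals has length 8. The slice vals[::-1] selects indices [7, 6, 5, 4, 3, 2, 1, 0] (7->4, 6->2, 5->12, 4->19, 3->4, 2->12, 1->1, 0->7), giving [4, 2, 12, 19, 4, 12, 1, 7].

[4, 2, 12, 19, 4, 12, 1, 7]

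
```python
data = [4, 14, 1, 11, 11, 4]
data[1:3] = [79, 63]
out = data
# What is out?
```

data starts as [4, 14, 1, 11, 11, 4] (length 6). The slice data[1:3] covers indices [1, 2] with values [14, 1]. Replacing that slice with [79, 63] (same length) produces [4, 79, 63, 11, 11, 4].

[4, 79, 63, 11, 11, 4]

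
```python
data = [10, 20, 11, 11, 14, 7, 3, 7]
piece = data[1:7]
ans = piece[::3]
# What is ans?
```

data has length 8. The slice data[1:7] selects indices [1, 2, 3, 4, 5, 6] (1->20, 2->11, 3->11, 4->14, 5->7, 6->3), giving [20, 11, 11, 14, 7, 3]. So piece = [20, 11, 11, 14, 7, 3]. piece has length 6. The slice piece[::3] selects indices [0, 3] (0->20, 3->14), giving [20, 14].

[20, 14]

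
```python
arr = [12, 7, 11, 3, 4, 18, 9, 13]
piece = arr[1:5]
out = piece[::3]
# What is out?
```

arr has length 8. The slice arr[1:5] selects indices [1, 2, 3, 4] (1->7, 2->11, 3->3, 4->4), giving [7, 11, 3, 4]. So piece = [7, 11, 3, 4]. piece has length 4. The slice piece[::3] selects indices [0, 3] (0->7, 3->4), giving [7, 4].

[7, 4]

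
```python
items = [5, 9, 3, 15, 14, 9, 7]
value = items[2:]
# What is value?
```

items has length 7. The slice items[2:] selects indices [2, 3, 4, 5, 6] (2->3, 3->15, 4->14, 5->9, 6->7), giving [3, 15, 14, 9, 7].

[3, 15, 14, 9, 7]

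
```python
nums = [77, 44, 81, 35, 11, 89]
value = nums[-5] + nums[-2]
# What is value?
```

nums has length 6. Negative index -5 maps to positive index 6 + (-5) = 1. nums[1] = 44.
nums has length 6. Negative index -2 maps to positive index 6 + (-2) = 4. nums[4] = 11.
Sum: 44 + 11 = 55.

55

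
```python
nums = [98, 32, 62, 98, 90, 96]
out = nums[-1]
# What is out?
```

nums has length 6. Negative index -1 maps to positive index 6 + (-1) = 5. nums[5] = 96.

96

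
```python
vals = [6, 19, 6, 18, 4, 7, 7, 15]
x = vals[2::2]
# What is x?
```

vals has length 8. The slice vals[2::2] selects indices [2, 4, 6] (2->6, 4->4, 6->7), giving [6, 4, 7].

[6, 4, 7]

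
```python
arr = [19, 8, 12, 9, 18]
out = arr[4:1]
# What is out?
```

arr has length 5. The slice arr[4:1] resolves to an empty index range, so the result is [].

[]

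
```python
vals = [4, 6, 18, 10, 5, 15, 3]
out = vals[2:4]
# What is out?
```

vals has length 7. The slice vals[2:4] selects indices [2, 3] (2->18, 3->10), giving [18, 10].

[18, 10]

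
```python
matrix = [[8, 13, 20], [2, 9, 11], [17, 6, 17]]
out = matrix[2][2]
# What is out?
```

matrix[2] = [17, 6, 17]. Taking column 2 of that row yields 17.

17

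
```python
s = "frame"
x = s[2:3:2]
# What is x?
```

s has length 5. The slice s[2:3:2] selects indices [2] (2->'a'), giving 'a'.

'a'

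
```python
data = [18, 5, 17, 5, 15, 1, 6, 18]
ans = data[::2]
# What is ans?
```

data has length 8. The slice data[::2] selects indices [0, 2, 4, 6] (0->18, 2->17, 4->15, 6->6), giving [18, 17, 15, 6].

[18, 17, 15, 6]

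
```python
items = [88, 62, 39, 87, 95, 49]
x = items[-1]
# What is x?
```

items has length 6. Negative index -1 maps to positive index 6 + (-1) = 5. items[5] = 49.

49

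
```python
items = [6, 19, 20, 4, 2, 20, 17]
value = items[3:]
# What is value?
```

items has length 7. The slice items[3:] selects indices [3, 4, 5, 6] (3->4, 4->2, 5->20, 6->17), giving [4, 2, 20, 17].

[4, 2, 20, 17]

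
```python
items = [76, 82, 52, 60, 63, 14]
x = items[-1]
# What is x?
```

items has length 6. Negative index -1 maps to positive index 6 + (-1) = 5. items[5] = 14.

14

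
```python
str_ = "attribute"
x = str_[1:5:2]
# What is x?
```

str_ has length 9. The slice str_[1:5:2] selects indices [1, 3] (1->'t', 3->'r'), giving 'tr'.

'tr'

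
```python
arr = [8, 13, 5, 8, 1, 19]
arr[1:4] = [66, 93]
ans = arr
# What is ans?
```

arr starts as [8, 13, 5, 8, 1, 19] (length 6). The slice arr[1:4] covers indices [1, 2, 3] with values [13, 5, 8]. Replacing that slice with [66, 93] (different length) produces [8, 66, 93, 1, 19].

[8, 66, 93, 1, 19]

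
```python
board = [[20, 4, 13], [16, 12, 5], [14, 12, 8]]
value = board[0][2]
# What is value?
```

board[0] = [20, 4, 13]. Taking column 2 of that row yields 13.

13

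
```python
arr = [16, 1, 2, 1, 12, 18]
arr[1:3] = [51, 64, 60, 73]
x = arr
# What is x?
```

arr starts as [16, 1, 2, 1, 12, 18] (length 6). The slice arr[1:3] covers indices [1, 2] with values [1, 2]. Replacing that slice with [51, 64, 60, 73] (different length) produces [16, 51, 64, 60, 73, 1, 12, 18].

[16, 51, 64, 60, 73, 1, 12, 18]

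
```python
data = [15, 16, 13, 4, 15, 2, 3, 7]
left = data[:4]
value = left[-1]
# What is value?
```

data has length 8. The slice data[:4] selects indices [0, 1, 2, 3] (0->15, 1->16, 2->13, 3->4), giving [15, 16, 13, 4]. So left = [15, 16, 13, 4]. Then left[-1] = 4.

4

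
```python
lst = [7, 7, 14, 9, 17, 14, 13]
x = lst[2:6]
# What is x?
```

lst has length 7. The slice lst[2:6] selects indices [2, 3, 4, 5] (2->14, 3->9, 4->17, 5->14), giving [14, 9, 17, 14].

[14, 9, 17, 14]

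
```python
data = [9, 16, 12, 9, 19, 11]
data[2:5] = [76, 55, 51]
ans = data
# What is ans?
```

data starts as [9, 16, 12, 9, 19, 11] (length 6). The slice data[2:5] covers indices [2, 3, 4] with values [12, 9, 19]. Replacing that slice with [76, 55, 51] (same length) produces [9, 16, 76, 55, 51, 11].

[9, 16, 76, 55, 51, 11]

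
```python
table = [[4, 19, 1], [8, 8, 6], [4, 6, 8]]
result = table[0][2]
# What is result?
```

table[0] = [4, 19, 1]. Taking column 2 of that row yields 1.

1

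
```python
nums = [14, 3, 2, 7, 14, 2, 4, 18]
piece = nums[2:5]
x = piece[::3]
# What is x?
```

nums has length 8. The slice nums[2:5] selects indices [2, 3, 4] (2->2, 3->7, 4->14), giving [2, 7, 14]. So piece = [2, 7, 14]. piece has length 3. The slice piece[::3] selects indices [0] (0->2), giving [2].

[2]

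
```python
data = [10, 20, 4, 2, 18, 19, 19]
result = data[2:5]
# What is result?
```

data has length 7. The slice data[2:5] selects indices [2, 3, 4] (2->4, 3->2, 4->18), giving [4, 2, 18].

[4, 2, 18]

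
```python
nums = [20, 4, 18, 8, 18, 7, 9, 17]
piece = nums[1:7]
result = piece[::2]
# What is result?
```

nums has length 8. The slice nums[1:7] selects indices [1, 2, 3, 4, 5, 6] (1->4, 2->18, 3->8, 4->18, 5->7, 6->9), giving [4, 18, 8, 18, 7, 9]. So piece = [4, 18, 8, 18, 7, 9]. piece has length 6. The slice piece[::2] selects indices [0, 2, 4] (0->4, 2->8, 4->7), giving [4, 8, 7].

[4, 8, 7]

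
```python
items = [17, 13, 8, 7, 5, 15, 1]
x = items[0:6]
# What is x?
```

items has length 7. The slice items[0:6] selects indices [0, 1, 2, 3, 4, 5] (0->17, 1->13, 2->8, 3->7, 4->5, 5->15), giving [17, 13, 8, 7, 5, 15].

[17, 13, 8, 7, 5, 15]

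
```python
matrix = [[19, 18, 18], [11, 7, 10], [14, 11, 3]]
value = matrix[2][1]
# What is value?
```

matrix[2] = [14, 11, 3]. Taking column 1 of that row yields 11.

11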